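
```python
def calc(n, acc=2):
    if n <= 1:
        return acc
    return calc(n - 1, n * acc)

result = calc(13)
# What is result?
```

Accumulator trace (n, acc): (13, 2) -> (12, 26) -> (11, 312) -> (10, 3432) -> (9, 34320) -> (8, 308880) -> (7, 2471040) -> (6, 17297280) -> (5, 103783680) -> (4, 518918400) -> (3, 2075673600) -> (2, 6227020800) -> (1, 12454041600) -> return 12454041600

Answer: 12454041600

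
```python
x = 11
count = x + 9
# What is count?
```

Trace:
`x = 11` → x = 11
`count = x + 9` → count = 20
So count = 20

Answer: 20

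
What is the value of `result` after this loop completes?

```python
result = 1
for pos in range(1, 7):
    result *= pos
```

6! = 720
`result` takes the values: 1 → 2 → 6 → 24 → 120 → 720

Answer: 720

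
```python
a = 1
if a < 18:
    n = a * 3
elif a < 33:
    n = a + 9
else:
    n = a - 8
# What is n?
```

Trace:
`a = 1` → a = 1
`if a < 18: ...` → a < 18 is True → n = 3
So n = 3

Answer: 3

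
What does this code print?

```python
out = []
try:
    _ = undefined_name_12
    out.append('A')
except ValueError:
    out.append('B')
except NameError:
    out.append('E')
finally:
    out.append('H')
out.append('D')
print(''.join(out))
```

Execution trace: 'E' (except NameError) → 'H' (finally) → 'D' (after the try/except). Output: EHD

Answer: EHD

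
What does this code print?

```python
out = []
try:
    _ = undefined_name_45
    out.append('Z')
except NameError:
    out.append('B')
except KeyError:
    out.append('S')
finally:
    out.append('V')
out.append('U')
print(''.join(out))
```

Execution trace: 'B' (except NameError) → 'V' (finally) → 'U' (after the try/except). Output: BVU

Answer: BVU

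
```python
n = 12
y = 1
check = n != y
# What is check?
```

Trace:
`n = 12` → n = 12
`y = 1` → y = 1
`check = n != y` → check = True
So check = True

Answer: True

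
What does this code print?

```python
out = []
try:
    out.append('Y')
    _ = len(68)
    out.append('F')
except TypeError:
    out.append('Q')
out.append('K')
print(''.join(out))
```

Execution trace: 'Y' (try body) → 'Q' (except TypeError) → 'K' (after the try/except). Output: YQK

Answer: YQK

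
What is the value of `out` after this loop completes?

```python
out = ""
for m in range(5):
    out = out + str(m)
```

Concatenate digits 0 to 4
`out` takes the values: "" → "0" → "01" → "012" → "0123" → "01234"

Answer: "01234"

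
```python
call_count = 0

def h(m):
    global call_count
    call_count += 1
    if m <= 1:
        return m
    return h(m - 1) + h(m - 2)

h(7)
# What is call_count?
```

Calls(m) = 1 + Calls(m-1) + Calls(m-2); Calls(0)=Calls(1)=1. For m=7 this gives 41.

Answer: 41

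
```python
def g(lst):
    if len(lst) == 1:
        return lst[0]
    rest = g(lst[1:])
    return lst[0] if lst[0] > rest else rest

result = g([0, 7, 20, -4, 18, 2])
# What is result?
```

Recursive max over [0, 7, 20, -4, 18, 2] = 20

Answer: 20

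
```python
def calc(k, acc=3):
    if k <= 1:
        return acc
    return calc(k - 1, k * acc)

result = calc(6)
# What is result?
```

Accumulator trace (n, acc): (6, 3) -> (5, 18) -> (4, 90) -> (3, 360) -> (2, 1080) -> (1, 2160) -> return 2160

Answer: 2160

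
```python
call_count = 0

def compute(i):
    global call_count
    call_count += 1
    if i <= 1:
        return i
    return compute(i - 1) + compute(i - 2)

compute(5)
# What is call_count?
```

Calls(i) = 1 + Calls(i-1) + Calls(i-2); Calls(0)=Calls(1)=1. For i=5 this gives 15.

Answer: 15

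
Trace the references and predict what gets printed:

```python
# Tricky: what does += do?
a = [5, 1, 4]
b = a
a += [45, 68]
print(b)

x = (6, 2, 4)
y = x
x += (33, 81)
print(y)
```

Key concept: += behavior differs for mutable vs immutable.
Step by step:
`a = [5, 1, 4]` → a = [5, 1, 4]
`b = a` → b = [5, 1, 4] (same object as a)
`a += [45, 68]` → a = [5, 1, 4, 45, 68] (same object as b); b = [5, 1, 4, 45, 68] (same object as a)
`print(b)` → prints [5, 1, 4, 45, 68]
`x = (6, 2, 4)` → x = (6, 2, 4)
`y = x` → y = (6, 2, 4)
`x += (33, 81)` → x = (6, 2, 4, 33, 81)
`print(y)` → prints (6, 2, 4)

Answer:
[5, 1, 4, 45, 68]
(6, 2, 4)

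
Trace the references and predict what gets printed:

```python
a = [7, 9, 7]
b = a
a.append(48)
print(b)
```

Key concept: basic list aliasing.
Step by step:
`a = [7, 9, 7]` → a = [7, 9, 7]
`b = a` → b = [7, 9, 7] (same object as a)
`a.append(48)` → a = [7, 9, 7, 48] (same object as b); b = [7, 9, 7, 48] (same object as a)
`print(b)` → prints [7, 9, 7, 48]

Answer: [7, 9, 7, 48]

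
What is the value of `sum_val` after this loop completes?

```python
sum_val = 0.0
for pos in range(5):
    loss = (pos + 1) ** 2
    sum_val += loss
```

Sum of squared losses 1² + 2² + ... + 5²
`sum_val` takes the values: 0.0 → 1.0 → 5.0 → 14.0 → 30.0 → 55.0

Answer: 55.0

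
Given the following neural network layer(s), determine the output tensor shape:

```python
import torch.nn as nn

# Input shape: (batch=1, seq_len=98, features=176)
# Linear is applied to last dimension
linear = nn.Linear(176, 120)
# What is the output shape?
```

Input: (1, 98, 176) -> Output: (1, 98, 120)

Answer: (1, 98, 120)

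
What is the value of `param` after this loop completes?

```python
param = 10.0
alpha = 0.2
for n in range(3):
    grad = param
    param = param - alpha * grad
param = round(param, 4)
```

Gradient descent: w = 10.0 * (1 - 0.2)^3
`param` takes the values: 10.0 → 8.0 → 6.4 → 5.12

Answer: 5.12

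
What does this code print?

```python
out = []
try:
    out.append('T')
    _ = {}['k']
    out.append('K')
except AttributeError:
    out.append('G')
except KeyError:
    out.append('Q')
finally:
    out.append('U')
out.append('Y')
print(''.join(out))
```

Execution trace: 'T' (try body) → 'Q' (except KeyError) → 'U' (finally) → 'Y' (after the try/except). Output: TQUY

Answer: TQUY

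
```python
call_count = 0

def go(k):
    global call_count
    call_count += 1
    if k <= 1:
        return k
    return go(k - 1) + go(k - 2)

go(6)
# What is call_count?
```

Calls(k) = 1 + Calls(k-1) + Calls(k-2); Calls(0)=Calls(1)=1. For k=6 this gives 25.

Answer: 25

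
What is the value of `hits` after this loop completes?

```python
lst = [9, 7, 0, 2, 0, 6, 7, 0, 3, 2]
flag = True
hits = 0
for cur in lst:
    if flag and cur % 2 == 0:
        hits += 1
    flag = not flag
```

Count even values at even positions
`hits` takes the values: 0 → 1 → 2

Answer: 2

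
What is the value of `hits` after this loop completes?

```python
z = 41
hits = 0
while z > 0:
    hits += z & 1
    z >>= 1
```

Count set bits in 41 (binary: 0b101001)
`hits` takes the values: 0 → 1 → 2 → 3

Answer: 3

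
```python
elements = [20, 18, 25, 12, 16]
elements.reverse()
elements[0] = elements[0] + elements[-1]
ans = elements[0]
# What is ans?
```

Trace:
`elements = [20, 18, 25, 12, 16]` → elements = [20, 18, 25, 12, 16]
`elements.reverse()` → elements = [16, 12, 25, 18, 20]
`elements[0] = elements[0] + elements[-1]` → elements = [36, 12, 25, 18, 20]
`ans = elements[0]` → ans = 36
So ans = 36

Answer: 36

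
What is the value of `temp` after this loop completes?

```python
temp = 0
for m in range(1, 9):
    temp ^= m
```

XOR of 1 to 8
`temp` takes the values: 0 → 1 → 3 → 0 → 4 → 1 → 7 → 0 → 8

Answer: 8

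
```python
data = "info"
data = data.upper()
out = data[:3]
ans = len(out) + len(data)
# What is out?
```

Trace:
`data = "info"` → data = 'info'
`data = data.upper()` → data = 'INFO'
`out = data[:3]` → out = 'INF'
`ans = len(out) + len(data)` → ans = 7
So out = 'INF'

Answer: 'INF'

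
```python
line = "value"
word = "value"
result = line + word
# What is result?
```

Trace:
`line = "value"` → line = 'value'
`word = "value"` → word = 'value'
`result = line + word` → result = 'valuevalue'
So result = 'valuevalue'

Answer: 'valuevalue'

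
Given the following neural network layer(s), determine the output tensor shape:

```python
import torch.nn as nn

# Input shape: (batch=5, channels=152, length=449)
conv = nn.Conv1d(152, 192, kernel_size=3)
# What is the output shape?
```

Input: (5, 152, 449) -> Output: (5, 192, 447)

Answer: (5, 192, 447)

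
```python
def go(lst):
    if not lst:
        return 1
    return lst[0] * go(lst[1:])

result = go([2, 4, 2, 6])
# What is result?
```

Product over [2, 4, 2, 6] = 2 * 4 * 2 * 6 = 96

Answer: 96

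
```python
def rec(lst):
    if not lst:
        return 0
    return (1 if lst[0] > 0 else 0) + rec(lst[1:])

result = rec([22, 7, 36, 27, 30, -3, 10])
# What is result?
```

Count of positive elements in [22, 7, 36, 27, 30, -3, 10] = 6

Answer: 6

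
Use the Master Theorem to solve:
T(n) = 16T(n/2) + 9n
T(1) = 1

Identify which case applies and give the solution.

a=16, b=2, f(n)=9n. log_2(16) = 4. Since c=1 < 4, Case 1 applies: T(n) = Θ(n^log_b(a)) = O(n^4).

Answer: O(n^4) - Case 1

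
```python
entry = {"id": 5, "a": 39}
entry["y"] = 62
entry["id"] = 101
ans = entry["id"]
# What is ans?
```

Trace:
`entry = {"id": 5, "a": 39}` → entry = {'id': 5, 'a': 39}
`entry["y"] = 62` → entry = {'id': 5, 'a': 39, 'y': 62}
`entry["id"] = 101` → entry = {'id': 101, 'a': 39, 'y': 62}
`ans = entry["id"]` → ans = 101
So ans = 101

Answer: 101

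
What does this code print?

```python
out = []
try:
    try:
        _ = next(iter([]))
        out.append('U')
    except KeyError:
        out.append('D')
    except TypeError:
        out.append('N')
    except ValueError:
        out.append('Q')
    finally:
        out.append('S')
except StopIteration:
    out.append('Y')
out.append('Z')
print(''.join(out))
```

Execution trace: 'S' (inner finally) → 'Y' (outer except StopIteration) → 'Z' (after the try/except). Output: SYZ

Answer: SYZ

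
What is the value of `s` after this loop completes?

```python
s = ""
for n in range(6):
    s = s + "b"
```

Repeat 'b' 6 times
`s` takes the values: "" → "b" → "bb" → "bbb" → "bbbb" → "bbbbb" → "bbbbbb"

Answer: "bbbbbb"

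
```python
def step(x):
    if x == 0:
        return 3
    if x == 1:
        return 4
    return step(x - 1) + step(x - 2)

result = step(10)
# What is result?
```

Build up from base cases: step(0)=3, step(1)=4, step(2)=7, step(3)=11, step(4)=18, step(5)=29, step(6)=47, ..., step(10)=322

Answer: 322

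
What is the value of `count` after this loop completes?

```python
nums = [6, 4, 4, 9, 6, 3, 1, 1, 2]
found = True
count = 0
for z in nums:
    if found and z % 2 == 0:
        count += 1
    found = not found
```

Count even values at even positions
`count` takes the values: 0 → 1 → 2 → 3 → 4

Answer: 4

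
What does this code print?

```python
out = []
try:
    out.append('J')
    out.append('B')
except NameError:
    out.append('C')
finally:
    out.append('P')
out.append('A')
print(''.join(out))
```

Execution trace: 'J' (try body) → 'B' (try body, no exception) → 'P' (finally) → 'A' (after the try/except). Output: JBPA

Answer: JBPA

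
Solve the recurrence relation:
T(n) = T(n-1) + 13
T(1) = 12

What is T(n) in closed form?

Unrolling: T(n) = T(1) + 13·(n-1) = 12 + 13(n-1) = 13n - 1.

Answer: T(n) = 13n - 1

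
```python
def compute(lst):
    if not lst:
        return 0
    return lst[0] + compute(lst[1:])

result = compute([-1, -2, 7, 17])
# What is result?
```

(-1) + (-2) + 7 + 17 + 0 = 21

Answer: 21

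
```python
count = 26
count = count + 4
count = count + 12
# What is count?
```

Trace:
`count = 26` → count = 26
`count = count + 4` → count = 30
`count = count + 12` → count = 42
So count = 42

Answer: 42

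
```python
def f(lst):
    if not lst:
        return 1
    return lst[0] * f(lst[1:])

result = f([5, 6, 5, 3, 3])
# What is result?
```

Product over [5, 6, 5, 3, 3] = 5 * 6 * 5 * 3 * 3 = 1350

Answer: 1350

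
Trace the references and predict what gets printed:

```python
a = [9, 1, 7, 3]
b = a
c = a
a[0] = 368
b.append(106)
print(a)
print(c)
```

Key concept: multiple aliases.
Step by step:
`a = [9, 1, 7, 3]` → a = [9, 1, 7, 3]
`b = a` → b = [9, 1, 7, 3] (same object as a)
`c = a` → c = [9, 1, 7, 3] (same object as a, b)
`a[0] = 368` → a = [368, 1, 7, 3] (same object as b, c); b = [368, 1, 7, 3] (same object as a, c); c = [368, 1, 7, 3] (same object as a, b)
`b.append(106)` → a = [368, 1, 7, 3, 106] (same object as b, c); b = [368, 1, 7, 3, 106] (same object as a, c); c = [368, 1, 7, 3, 106] (same object as a, b)
`print(a)` → prints [368, 1, 7, 3, 106]
`print(c)` → prints [368, 1, 7, 3, 106]

Answer:
[368, 1, 7, 3, 106]
[368, 1, 7, 3, 106]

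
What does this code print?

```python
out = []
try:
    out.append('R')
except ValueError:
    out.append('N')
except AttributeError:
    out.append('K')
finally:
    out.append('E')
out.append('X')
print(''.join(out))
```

Execution trace: 'R' (try body, no exception) → 'E' (finally) → 'X' (after the try/except). Output: REX

Answer: REX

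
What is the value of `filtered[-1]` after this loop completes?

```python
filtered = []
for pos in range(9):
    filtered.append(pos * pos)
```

Last element of squares 0 to 8
`filtered` takes the values: [] → [0] → [0, 1] → [0, 1, 4] → [0, 1, 4, 9] → [0, 1, 4, 9, 16] → [0, 1, 4, 9, 16, 25] → [0, 1, 4, 9, 16, 25, 36] → [0, 1, 4, 9, 16, 25, 36, 49] → [0, 1, 4, 9, 16, 25, 36, 49, 64]
So `filtered[-1]` = 64

Answer: 64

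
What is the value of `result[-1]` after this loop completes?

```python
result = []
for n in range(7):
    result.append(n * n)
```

Last element of squares 0 to 6
`result` takes the values: [] → [0] → [0, 1] → [0, 1, 4] → [0, 1, 4, 9] → [0, 1, 4, 9, 16] → [0, 1, 4, 9, 16, 25] → [0, 1, 4, 9, 16, 25, 36]
So `result[-1]` = 36

Answer: 36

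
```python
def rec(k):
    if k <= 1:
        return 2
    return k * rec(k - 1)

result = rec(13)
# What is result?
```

rec(13) = 13 * 12 * 11 * 10 * 9 * 8 * 7 * 6 * 5 * 4 * 3 * 2 * 2 = 12454041600

Answer: 12454041600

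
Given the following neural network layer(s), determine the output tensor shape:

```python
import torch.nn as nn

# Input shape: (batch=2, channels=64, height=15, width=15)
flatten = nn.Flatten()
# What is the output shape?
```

Input: (2, 64, 15, 15) -> Output: (2, 14400)

Answer: (2, 14400)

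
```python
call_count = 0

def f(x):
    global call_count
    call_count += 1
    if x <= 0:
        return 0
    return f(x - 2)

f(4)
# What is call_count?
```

Linear recursion stepping by 2: 3 calls from x=4 down to ≤0.

Answer: 3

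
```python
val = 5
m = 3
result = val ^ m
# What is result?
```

Trace:
`val = 5` → val = 5
`m = 3` → m = 3
`result = val ^ m` → result = 6
So result = 6

Answer: 6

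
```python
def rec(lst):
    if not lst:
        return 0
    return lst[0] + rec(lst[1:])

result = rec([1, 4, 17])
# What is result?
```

1 + 4 + 17 + 0 = 22

Answer: 22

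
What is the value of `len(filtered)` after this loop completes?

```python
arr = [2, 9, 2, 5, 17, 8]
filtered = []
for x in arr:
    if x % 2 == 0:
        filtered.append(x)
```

Count even numbers in [2, 9, 2, 5, 17, 8]
`filtered` takes the values: [] → [2] → [2, 2] → [2, 2, 8]
So `len(filtered)` = 3

Answer: 3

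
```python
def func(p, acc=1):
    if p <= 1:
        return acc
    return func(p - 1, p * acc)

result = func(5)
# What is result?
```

Accumulator trace (n, acc): (5, 1) -> (4, 5) -> (3, 20) -> (2, 60) -> (1, 120) -> return 120

Answer: 120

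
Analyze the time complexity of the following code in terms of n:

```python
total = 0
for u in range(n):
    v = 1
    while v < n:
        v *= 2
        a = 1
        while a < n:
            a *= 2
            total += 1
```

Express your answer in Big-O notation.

Each loop level contributes: n × log n × log n. Multiplying the contributions gives O(n log² n).

Answer: O(n log² n)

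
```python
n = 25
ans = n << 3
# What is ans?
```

Trace:
`n = 25` → n = 25
`ans = n << 3` → ans = 200
So ans = 200

Answer: 200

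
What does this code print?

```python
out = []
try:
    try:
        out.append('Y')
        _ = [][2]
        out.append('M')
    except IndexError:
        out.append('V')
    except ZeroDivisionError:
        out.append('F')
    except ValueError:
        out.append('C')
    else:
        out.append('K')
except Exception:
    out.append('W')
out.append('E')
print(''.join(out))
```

Execution trace: 'Y' (inner try body) → 'V' (inner except IndexError) → 'E' (after the try/except). Output: YVE

Answer: YVE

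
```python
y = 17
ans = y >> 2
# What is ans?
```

Trace:
`y = 17` → y = 17
`ans = y >> 2` → ans = 4
So ans = 4

Answer: 4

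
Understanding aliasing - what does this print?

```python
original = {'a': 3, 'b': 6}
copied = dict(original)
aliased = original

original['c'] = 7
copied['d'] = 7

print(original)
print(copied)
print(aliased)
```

Key concept: dict() creates copy, assignment creates alias.
Step by step:
`original = {'a': 3, 'b': 6}` → original = {'a': 3, 'b': 6}
`copied = dict(original)` → copied = {'a': 3, 'b': 6}
`aliased = original` → aliased = {'a': 3, 'b': 6} (same object as original)
`original['c'] = 7` → original = {'a': 3, 'b': 6, 'c': 7} (same object as aliased); aliased = {'a': 3, 'b': 6, 'c': 7} (same object as original)
`copied['d'] = 7` → copied = {'a': 3, 'b': 6, 'd': 7}
`print(original)` → prints {'a': 3, 'b': 6, 'c': 7}
`print(copied)` → prints {'a': 3, 'b': 6, 'd': 7}
`print(aliased)` → prints {'a': 3, 'b': 6, 'c': 7}

Answer:
{'a': 3, 'b': 6, 'c': 7}
{'a': 3, 'b': 6, 'd': 7}
{'a': 3, 'b': 6, 'c': 7}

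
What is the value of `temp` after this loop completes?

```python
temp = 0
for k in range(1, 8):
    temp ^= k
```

XOR of 1 to 7
`temp` takes the values: 0 → 1 → 3 → 0 → 4 → 1 → 7 → 0

Answer: 0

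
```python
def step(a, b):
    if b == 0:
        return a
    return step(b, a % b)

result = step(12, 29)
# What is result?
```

step(12, 29) -> step(29, 12) -> step(12, 5) -> step(5, 2) -> step(2, 1) -> step(1, 0) -> 1

Answer: 1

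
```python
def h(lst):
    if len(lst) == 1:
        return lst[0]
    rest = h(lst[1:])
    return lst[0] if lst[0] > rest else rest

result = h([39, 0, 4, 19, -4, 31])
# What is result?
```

Recursive max over [39, 0, 4, 19, -4, 31] = 39

Answer: 39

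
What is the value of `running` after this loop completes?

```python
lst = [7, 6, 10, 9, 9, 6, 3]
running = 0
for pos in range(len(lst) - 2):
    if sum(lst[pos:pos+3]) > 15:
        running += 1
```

Count windows with sum > 15
`running` takes the values: 0 → 1 → 2 → 3 → 4 → 5

Answer: 5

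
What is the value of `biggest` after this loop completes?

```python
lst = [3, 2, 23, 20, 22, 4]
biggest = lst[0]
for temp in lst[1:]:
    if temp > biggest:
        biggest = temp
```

Maximum of [3, 2, 23, 20, 22, 4]
`biggest` takes the values: 3 → 23

Answer: 23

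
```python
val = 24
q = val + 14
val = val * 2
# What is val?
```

Trace:
`val = 24` → val = 24
`q = val + 14` → q = 38
`val = val * 2` → val = 48
So val = 48

Answer: 48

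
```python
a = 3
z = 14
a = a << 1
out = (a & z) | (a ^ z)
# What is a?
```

Trace:
`a = 3` → a = 3
`z = 14` → z = 14
`a = a << 1` → a = 6
`out = (a & z) | (a ^ z)` → out = 14
So a = 6

Answer: 6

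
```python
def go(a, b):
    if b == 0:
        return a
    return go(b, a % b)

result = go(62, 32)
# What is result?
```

go(62, 32) -> go(32, 30) -> go(30, 2) -> go(2, 0) -> 2

Answer: 2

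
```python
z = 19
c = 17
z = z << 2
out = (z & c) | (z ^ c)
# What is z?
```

Trace:
`z = 19` → z = 19
`c = 17` → c = 17
`z = z << 2` → z = 76
`out = (z & c) | (z ^ c)` → out = 93
So z = 76

Answer: 76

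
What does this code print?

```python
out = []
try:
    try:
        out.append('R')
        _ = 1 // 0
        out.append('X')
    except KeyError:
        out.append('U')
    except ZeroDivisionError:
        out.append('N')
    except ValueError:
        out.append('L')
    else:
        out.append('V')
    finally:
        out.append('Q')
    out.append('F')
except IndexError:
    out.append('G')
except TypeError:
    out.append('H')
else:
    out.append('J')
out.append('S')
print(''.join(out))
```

Execution trace: 'R' (inner try body) → 'N' (inner except ZeroDivisionError) → 'Q' (inner finally) → 'F' (try body, no exception) → 'J' (else) → 'S' (after the try/except). Output: RNQFJS

Answer: RNQFJS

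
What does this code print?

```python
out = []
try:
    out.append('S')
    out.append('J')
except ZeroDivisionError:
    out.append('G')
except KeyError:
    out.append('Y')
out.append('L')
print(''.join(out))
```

Execution trace: 'S' (try body) → 'J' (try body, no exception) → 'L' (after the try/except). Output: SJL

Answer: SJL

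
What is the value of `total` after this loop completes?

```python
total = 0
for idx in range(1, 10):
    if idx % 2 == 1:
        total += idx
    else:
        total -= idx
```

Add odd, subtract even
`total` takes the values: 0 → 1 → -1 → 2 → -2 → 3 → -3 → 4 → -4 → 5

Answer: 5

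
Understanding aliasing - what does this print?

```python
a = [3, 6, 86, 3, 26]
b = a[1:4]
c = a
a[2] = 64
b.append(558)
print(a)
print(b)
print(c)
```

Key concept: slice vs alias.
Step by step:
`a = [3, 6, 86, 3, 26]` → a = [3, 6, 86, 3, 26]
`b = a[1:4]` → b = [6, 86, 3]
`c = a` → c = [3, 6, 86, 3, 26] (same object as a)
`a[2] = 64` → a = [3, 6, 64, 3, 26] (same object as c); c = [3, 6, 64, 3, 26] (same object as a)
`b.append(558)` → b = [6, 86, 3, 558]
`print(a)` → prints [3, 6, 64, 3, 26]
`print(b)` → prints [6, 86, 3, 558]
`print(c)` → prints [3, 6, 64, 3, 26]

Answer:
[3, 6, 64, 3, 26]
[6, 86, 3, 558]
[3, 6, 64, 3, 26]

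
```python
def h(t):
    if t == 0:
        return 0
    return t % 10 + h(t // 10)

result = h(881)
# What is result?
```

Sum of digits of 881: 1 + 8 + 8 = 17

Answer: 17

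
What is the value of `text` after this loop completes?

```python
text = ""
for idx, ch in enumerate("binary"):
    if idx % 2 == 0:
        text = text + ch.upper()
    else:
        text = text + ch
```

Uppercase even positions in 'binary'
`text` takes the values: "" → "B" → "Bi" → "BiN" → "BiNa" → "BiNaR" → "BiNaRy"

Answer: "BiNaRy"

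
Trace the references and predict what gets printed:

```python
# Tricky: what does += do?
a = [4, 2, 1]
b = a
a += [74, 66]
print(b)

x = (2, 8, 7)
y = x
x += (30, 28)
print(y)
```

Key concept: += behavior differs for mutable vs immutable.
Step by step:
`a = [4, 2, 1]` → a = [4, 2, 1]
`b = a` → b = [4, 2, 1] (same object as a)
`a += [74, 66]` → a = [4, 2, 1, 74, 66] (same object as b); b = [4, 2, 1, 74, 66] (same object as a)
`print(b)` → prints [4, 2, 1, 74, 66]
`x = (2, 8, 7)` → x = (2, 8, 7)
`y = x` → y = (2, 8, 7)
`x += (30, 28)` → x = (2, 8, 7, 30, 28)
`print(y)` → prints (2, 8, 7)

Answer:
[4, 2, 1, 74, 66]
(2, 8, 7)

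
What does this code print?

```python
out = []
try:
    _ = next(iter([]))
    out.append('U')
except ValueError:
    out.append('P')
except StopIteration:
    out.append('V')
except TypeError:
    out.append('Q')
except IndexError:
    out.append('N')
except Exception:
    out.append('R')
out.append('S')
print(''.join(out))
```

Execution trace: 'V' (except StopIteration) → 'S' (after the try/except). Output: VS

Answer: VS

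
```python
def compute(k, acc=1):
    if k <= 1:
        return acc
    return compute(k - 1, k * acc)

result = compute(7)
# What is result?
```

Accumulator trace (n, acc): (7, 1) -> (6, 7) -> (5, 42) -> (4, 210) -> (3, 840) -> (2, 2520) -> (1, 5040) -> return 5040

Answer: 5040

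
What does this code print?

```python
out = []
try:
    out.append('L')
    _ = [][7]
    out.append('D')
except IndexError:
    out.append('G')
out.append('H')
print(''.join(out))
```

Execution trace: 'L' (try body) → 'G' (except IndexError) → 'H' (after the try/except). Output: LGH

Answer: LGH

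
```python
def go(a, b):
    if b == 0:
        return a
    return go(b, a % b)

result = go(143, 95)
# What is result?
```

go(143, 95) -> go(95, 48) -> go(48, 47) -> go(47, 1) -> go(1, 0) -> 1

Answer: 1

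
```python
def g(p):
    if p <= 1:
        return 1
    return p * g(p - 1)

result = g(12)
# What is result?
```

g(12) = 12 * 11 * 10 * 9 * 8 * 7 * 6 * 5 * 4 * 3 * 2 * 1 = 479001600

Answer: 479001600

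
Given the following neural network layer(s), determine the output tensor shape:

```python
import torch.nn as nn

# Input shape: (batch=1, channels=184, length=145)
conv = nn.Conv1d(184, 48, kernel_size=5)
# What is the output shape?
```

Input: (1, 184, 145) -> Output: (1, 48, 141)

Answer: (1, 48, 141)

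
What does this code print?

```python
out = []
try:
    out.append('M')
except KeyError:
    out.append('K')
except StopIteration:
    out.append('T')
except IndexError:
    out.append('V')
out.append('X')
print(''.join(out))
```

Execution trace: 'M' (try body, no exception) → 'X' (after the try/except). Output: MX

Answer: MX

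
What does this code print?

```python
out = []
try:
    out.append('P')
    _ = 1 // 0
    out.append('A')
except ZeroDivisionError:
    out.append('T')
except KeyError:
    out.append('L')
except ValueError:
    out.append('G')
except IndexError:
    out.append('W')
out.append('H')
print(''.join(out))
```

Execution trace: 'P' (try body) → 'T' (except ZeroDivisionError) → 'H' (after the try/except). Output: PTH

Answer: PTH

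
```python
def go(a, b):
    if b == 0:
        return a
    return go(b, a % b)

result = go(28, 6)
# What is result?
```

go(28, 6) -> go(6, 4) -> go(4, 2) -> go(2, 0) -> 2

Answer: 2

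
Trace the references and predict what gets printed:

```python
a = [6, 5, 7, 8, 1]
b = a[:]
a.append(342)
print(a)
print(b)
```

Key concept: slice [:] creates copy.
Step by step:
`a = [6, 5, 7, 8, 1]` → a = [6, 5, 7, 8, 1]
`b = a[:]` → b = [6, 5, 7, 8, 1]
`a.append(342)` → a = [6, 5, 7, 8, 1, 342]
`print(a)` → prints [6, 5, 7, 8, 1, 342]
`print(b)` → prints [6, 5, 7, 8, 1]

Answer:
[6, 5, 7, 8, 1, 342]
[6, 5, 7, 8, 1]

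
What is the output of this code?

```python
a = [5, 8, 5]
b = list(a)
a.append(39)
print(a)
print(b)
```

Key concept: list() constructor creates copy.
Step by step:
`a = [5, 8, 5]` → a = [5, 8, 5]
`b = list(a)` → b = [5, 8, 5]
`a.append(39)` → a = [5, 8, 5, 39]
`print(a)` → prints [5, 8, 5, 39]
`print(b)` → prints [5, 8, 5]

Answer:
[5, 8, 5, 39]
[5, 8, 5]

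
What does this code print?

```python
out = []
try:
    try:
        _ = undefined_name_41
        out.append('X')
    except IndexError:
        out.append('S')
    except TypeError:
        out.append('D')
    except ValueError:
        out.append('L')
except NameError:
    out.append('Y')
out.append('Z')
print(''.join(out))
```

Execution trace: 'Y' (outer except NameError) → 'Z' (after the try/except). Output: YZ

Answer: YZ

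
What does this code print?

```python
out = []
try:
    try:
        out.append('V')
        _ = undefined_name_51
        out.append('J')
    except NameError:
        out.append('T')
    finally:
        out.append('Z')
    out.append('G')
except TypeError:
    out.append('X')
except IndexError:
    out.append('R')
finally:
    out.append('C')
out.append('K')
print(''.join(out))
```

Execution trace: 'V' (inner try body) → 'T' (inner except NameError) → 'Z' (inner finally) → 'G' (try body, no exception) → 'C' (finally) → 'K' (after the try/except). Output: VTZGCK

Answer: VTZGCK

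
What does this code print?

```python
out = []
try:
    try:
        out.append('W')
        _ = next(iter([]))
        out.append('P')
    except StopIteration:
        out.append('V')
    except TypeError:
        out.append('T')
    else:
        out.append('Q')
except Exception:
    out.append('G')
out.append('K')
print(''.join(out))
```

Execution trace: 'W' (inner try body) → 'V' (inner except StopIteration) → 'K' (after the try/except). Output: WVK

Answer: WVK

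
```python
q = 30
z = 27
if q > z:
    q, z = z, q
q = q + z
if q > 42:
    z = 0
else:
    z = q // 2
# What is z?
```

Trace:
`q = 30` → q = 30
`z = 27` → z = 27
`if q > z: ...` → q > z is True → q = 27; z = 30
`q = q + z` → q = 57
`if q > 42: ...` → q > 42 is True → z = 0
So z = 0

Answer: 0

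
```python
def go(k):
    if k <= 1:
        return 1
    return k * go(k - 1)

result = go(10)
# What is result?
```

go(10) = 10 * 9 * 8 * 7 * 6 * 5 * 4 * 3 * 2 * 1 = 3628800

Answer: 3628800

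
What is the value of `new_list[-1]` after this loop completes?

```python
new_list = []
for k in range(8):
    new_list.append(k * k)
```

Last element of squares 0 to 7
`new_list` takes the values: [] → [0] → [0, 1] → [0, 1, 4] → [0, 1, 4, 9] → [0, 1, 4, 9, 16] → [0, 1, 4, 9, 16, 25] → [0, 1, 4, 9, 16, 25, 36] → [0, 1, 4, 9, 16, 25, 36, 49]
So `new_list[-1]` = 49

Answer: 49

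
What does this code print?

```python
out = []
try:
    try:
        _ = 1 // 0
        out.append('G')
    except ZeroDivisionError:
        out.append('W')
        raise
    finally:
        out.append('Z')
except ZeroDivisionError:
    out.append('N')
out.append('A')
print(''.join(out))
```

Execution trace: 'W' (inner except ZeroDivisionError) → 'Z' (inner finally) → 'N' (outer except ZeroDivisionError) → 'A' (after the try/except). Output: WZNA

Answer: WZNA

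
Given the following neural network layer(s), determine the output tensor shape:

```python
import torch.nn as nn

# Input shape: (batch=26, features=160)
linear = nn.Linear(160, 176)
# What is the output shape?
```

Input: (26, 160) -> Output: (26, 176)

Answer: (26, 176)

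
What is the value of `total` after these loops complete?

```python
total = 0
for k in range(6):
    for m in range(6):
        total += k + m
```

Sum of all k+m for k,m in 6x6
`total` takes the values: 0 → 1 → 3 → 6 → 10 → 15 → 16 → 18 → 21 → 25 → 30 → 36 → 38 → 41 → 45 → 50 → 56 → 63 → 66 → 70 → 75 → 81 → 88 → 96 → 100 → 105 → 111 → 118 → 126 → 135 → 140 → 146 → 153 → 161 → 170 → 180

Answer: 180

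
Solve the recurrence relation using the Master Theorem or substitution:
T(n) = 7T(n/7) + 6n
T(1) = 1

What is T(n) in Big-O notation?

By Master Theorem: a=7, b=7, f(n)=6n. Since log_7(7) = 1 and f(n) = Θ(n^1), Case 2 applies. T(n) = O(n log n).

Answer: O(n log n)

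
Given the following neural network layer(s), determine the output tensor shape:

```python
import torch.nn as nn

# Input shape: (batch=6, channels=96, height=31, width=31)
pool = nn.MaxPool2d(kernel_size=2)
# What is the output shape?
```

Input: (6, 96, 31, 31) -> Output: (6, 96, 15, 15)

Answer: (6, 96, 15, 15)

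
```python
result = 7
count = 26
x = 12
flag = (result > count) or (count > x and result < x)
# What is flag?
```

Trace:
`result = 7` → result = 7
`count = 26` → count = 26
`x = 12` → x = 12
`flag = (result > count) or (count > x and result < x)` → flag = True
So flag = True

Answer: True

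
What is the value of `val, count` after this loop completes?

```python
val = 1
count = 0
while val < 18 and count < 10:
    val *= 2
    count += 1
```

Double until >= 18 or 10 iterations
`val, count` takes the values: (1, 0) → (2, 0) → (2, 1) → (4, 1) → (4, 2) → (8, 2) → (8, 3) → (16, 3) → (16, 4) → (32, 4) → (32, 5)

Answer: 32, 5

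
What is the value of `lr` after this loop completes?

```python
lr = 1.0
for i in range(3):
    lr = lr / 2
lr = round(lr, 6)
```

Halving LR 3 times: 1 / 2^3
`lr` takes the values: 1.0 → 0.5 → 0.25 → 0.125

Answer: 0.125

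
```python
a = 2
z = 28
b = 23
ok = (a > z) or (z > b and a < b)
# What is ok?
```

Trace:
`a = 2` → a = 2
`z = 28` → z = 28
`b = 23` → b = 23
`ok = (a > z) or (z > b and a < b)` → ok = True
So ok = True

Answer: True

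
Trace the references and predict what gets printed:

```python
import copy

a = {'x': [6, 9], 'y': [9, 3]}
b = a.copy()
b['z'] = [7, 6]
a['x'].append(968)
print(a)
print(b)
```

Key concept: shallow copy of dict with mutable values.
Step by step:
`a = {'x': [6, 9], 'y': [9, 3]}` → a = {'x': [6, 9], 'y': [9, 3]}
`b = a.copy()` → b = {'x': [6, 9], 'y': [9, 3]}
`b['z'] = [7, 6]` → b = {'x': [6, 9], 'y': [9, 3], 'z': [7, 6]}
`a['x'].append(968)` → a = {'x': [6, 9, 968], 'y': [9, 3]}; b = {'x': [6, 9, 968], 'y': [9, 3], 'z': [7, 6]}
`print(a)` → prints {'x': [6, 9, 968], 'y': [9, 3]}
`print(b)` → prints {'x': [6, 9, 968], 'y': [9, 3], 'z': [7, 6]}

Answer:
{'x': [6, 9, 968], 'y': [9, 3]}
{'x': [6, 9, 968], 'y': [9, 3], 'z': [7, 6]}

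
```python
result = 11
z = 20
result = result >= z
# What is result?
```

Trace:
`result = 11` → result = 11
`z = 20` → z = 20
`result = result >= z` → result = False
So result = False

Answer: False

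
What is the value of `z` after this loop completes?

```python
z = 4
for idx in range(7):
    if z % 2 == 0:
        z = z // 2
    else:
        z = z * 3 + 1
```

Collatz-style transformation from 4
`z` takes the values: 4 → 2 → 1 → 4 → 2 → 1 → 4 → 2

Answer: 2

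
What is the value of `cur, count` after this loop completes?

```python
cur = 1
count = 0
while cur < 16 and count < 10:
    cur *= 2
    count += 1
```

Double until >= 16 or 10 iterations
`cur, count` takes the values: (1, 0) → (2, 0) → (2, 1) → (4, 1) → (4, 2) → (8, 2) → (8, 3) → (16, 3) → (16, 4)

Answer: 16, 4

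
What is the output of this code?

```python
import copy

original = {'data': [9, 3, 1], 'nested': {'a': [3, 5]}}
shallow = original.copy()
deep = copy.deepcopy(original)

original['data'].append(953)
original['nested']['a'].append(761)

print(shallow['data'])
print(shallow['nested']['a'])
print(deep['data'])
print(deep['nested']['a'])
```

Key concept: comparing shallow vs deep copy.
Step by step:
`original = {'data': [9, 3, 1], 'nested': {'a': [3, 5]}}` → original = {'data': [9, 3, 1], 'nested': {'a': [3, 5]}}
`shallow = original.copy()` → shallow = {'data': [9, 3, 1], 'nested': {'a': [3, 5]}}
`deep = copy.deepcopy(original)` → deep = {'data': [9, 3, 1], 'nested': {'a': [3, 5]}}
`original['data'].append(953)` → original = {'data': [9, 3, 1, 953], 'nested': {'a': [3, 5]}}; shallow = {'data': [9, 3, 1, 953], 'nested': {'a': [3, 5]}}
`original['nested']['a'].append(761)` → original = {'data': [9, 3, 1, 953], 'nested': {'a': [3, 5, 761]}}; shallow = {'data': [9, 3, 1, 953], 'nested': {'a': [3, 5, 761]}}
`print(shallow['data'])` → prints [9, 3, 1, 953]
`print(shallow['nested']['a'])` → prints [3, 5, 761]
`print(deep['data'])` → prints [9, 3, 1]
`print(deep['nested']['a'])` → prints [3, 5]

Answer:
[9, 3, 1, 953]
[3, 5, 761]
[9, 3, 1]
[3, 5]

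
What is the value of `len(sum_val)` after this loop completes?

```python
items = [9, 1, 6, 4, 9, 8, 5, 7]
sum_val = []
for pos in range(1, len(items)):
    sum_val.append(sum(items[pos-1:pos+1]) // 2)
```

Number of 2-element averages
`sum_val` takes the values: [] → [5] → [5, 3] → [5, 3, 5] → [5, 3, 5, 6] → [5, 3, 5, 6, 8] → [5, 3, 5, 6, 8, 6] → [5, 3, 5, 6, 8, 6, 6]
So `len(sum_val)` = 7

Answer: 7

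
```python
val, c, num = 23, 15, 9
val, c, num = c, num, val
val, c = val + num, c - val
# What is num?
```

Trace:
`val, c, num = 23, 15, 9` → val = 23; c = 15; num = 9
`val, c, num = c, num, val` → val = 15; c = 9; num = 23
`val, c = val + num, c - val` → val = 38; c = -6
So num = 23

Answer: 23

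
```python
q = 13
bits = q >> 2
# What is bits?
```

Trace:
`q = 13` → q = 13
`bits = q >> 2` → bits = 3
So bits = 3

Answer: 3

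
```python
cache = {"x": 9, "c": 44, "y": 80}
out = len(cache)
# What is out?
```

Trace:
`cache = {"x": 9, "c": 44, "y": 80}` → cache = {'x': 9, 'c': 44, 'y': 80}
`out = len(cache)` → out = 3
So out = 3

Answer: 3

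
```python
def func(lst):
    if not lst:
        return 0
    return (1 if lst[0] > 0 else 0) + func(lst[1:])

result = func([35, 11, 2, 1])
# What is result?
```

Count of positive elements in [35, 11, 2, 1] = 4

Answer: 4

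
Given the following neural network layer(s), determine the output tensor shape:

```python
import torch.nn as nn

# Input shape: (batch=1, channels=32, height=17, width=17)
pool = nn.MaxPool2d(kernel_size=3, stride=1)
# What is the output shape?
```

Input: (1, 32, 17, 17) -> Output: (1, 32, 15, 15)

Answer: (1, 32, 15, 15)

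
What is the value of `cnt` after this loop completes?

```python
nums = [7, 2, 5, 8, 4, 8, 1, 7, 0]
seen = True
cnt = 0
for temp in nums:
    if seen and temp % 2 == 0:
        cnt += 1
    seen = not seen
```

Count even values at even positions
`cnt` takes the values: 0 → 1 → 2

Answer: 2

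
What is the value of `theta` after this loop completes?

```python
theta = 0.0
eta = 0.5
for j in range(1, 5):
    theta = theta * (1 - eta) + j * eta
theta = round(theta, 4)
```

Moving average with lr=0.5
`theta` takes the values: 0.0 → 0.5 → 1.25 → 2.125 → 3.0625

Answer: 3.0625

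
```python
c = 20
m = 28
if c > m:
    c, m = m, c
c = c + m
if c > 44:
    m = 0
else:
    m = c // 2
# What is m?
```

Trace:
`c = 20` → c = 20
`m = 28` → m = 28
`if c > m: ...` → c > m is False → no variable changes
`c = c + m` → c = 48
`if c > 44: ...` → c > 44 is True → m = 0
So m = 0

Answer: 0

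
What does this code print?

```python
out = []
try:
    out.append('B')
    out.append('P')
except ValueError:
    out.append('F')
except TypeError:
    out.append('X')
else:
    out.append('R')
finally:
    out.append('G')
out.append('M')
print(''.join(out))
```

Execution trace: 'B' (try body) → 'P' (try body, no exception) → 'R' (else) → 'G' (finally) → 'M' (after the try/except). Output: BPRGM

Answer: BPRGM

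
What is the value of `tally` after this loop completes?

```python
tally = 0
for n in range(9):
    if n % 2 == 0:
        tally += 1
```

Count numbers divisible by 2 in range(9)
`tally` takes the values: 0 → 1 → 2 → 3 → 4 → 5

Answer: 5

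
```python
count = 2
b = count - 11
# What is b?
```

Trace:
`count = 2` → count = 2
`b = count - 11` → b = -9
So b = -9

Answer: -9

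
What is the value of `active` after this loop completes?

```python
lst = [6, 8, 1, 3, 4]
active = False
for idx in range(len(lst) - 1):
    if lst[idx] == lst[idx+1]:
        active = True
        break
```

Check consecutive duplicates in [6, 8, 1, 3, 4]
`active` takes the values: False

Answer: False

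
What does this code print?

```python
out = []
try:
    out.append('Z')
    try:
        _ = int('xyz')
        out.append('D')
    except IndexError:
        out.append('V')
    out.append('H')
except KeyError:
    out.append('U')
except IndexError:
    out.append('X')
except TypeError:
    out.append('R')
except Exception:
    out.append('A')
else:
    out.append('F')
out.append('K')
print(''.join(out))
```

Execution trace: 'Z' (try body) → 'A' (except Exception) → 'K' (after the try/except). Output: ZAK

Answer: ZAK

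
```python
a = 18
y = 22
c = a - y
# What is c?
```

Trace:
`a = 18` → a = 18
`y = 22` → y = 22
`c = a - y` → c = -4
So c = -4

Answer: -4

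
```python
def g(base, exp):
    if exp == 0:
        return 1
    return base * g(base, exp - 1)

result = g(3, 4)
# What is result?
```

g(3, 4) = 3 * 3 * 3 * 3 = 81

Answer: 81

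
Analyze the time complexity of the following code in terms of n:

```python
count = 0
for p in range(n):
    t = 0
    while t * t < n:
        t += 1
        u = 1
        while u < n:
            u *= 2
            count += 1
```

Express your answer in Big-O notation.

Each loop level contributes: n × √n × log n. Multiplying the contributions gives O(n√n log n).

Answer: O(n√n log n)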